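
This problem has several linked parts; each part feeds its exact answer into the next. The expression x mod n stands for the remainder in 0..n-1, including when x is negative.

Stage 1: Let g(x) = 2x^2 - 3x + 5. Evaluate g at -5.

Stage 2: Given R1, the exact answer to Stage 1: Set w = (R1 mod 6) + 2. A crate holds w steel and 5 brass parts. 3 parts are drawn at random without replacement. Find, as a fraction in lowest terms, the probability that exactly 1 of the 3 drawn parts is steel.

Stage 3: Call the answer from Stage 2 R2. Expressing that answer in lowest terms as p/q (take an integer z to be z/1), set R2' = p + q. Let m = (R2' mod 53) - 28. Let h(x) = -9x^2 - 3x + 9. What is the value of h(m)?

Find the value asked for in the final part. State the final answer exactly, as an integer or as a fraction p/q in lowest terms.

Stage 1: 2*(-5)^2 - 3*(-5)^1 + 5 = (50) + (15) + (5) = 70; answer 70
Stage 2: R1 = 70; w = 6; total draws C(11,3) = 165; favorable C(6,1)*C(5,2) = 60; P = 4/11; answer 4/11
Stage 3: R2 = 4/11; threaded value p + q = 15; m = -13; -9*(-13)^2 - 3*(-13)^1 + 9 = (-1521) + (39) + (9) = -1473; answer -1473

-1473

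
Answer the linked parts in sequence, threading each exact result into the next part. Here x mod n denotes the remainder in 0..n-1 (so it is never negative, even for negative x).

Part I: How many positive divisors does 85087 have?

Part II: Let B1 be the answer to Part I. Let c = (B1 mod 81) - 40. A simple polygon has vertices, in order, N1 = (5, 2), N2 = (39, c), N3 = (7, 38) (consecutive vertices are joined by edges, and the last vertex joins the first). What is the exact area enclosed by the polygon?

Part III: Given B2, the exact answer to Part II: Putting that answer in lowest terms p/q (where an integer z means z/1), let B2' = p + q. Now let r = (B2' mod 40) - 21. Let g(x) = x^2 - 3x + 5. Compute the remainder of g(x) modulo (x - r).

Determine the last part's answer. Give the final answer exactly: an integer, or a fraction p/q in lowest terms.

Part I: 85087 is prime, so its only divisors are 1 and 85087; count = 2; answer 2
Part II: B1 = 2; c = -38; cross terms: (5*-38 - 39*2)=-268, (39*38 - 7*-38)=1748, (7*2 - 5*38)=-176; twice the area = |1304| = 1304; area = 652; answer 652
Part III: B2 = 652; threaded value p + q = 653; r = -8; remainder = value at the root: 1*(-8)^2 - 3*(-8)^1 + 5 = (64) + (24) + (5) = 93; answer 93

93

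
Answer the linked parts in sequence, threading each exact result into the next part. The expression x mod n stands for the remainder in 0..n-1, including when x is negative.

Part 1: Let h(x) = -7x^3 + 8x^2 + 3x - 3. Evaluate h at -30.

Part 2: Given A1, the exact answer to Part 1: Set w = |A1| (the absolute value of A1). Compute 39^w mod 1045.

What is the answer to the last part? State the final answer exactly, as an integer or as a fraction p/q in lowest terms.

514

Part 1: -7*(-30)^3 + 8*(-30)^2 + 3*(-30)^1 - 3 = (189000) + (7200) + (-90) + (-3) = 196107; answer 196107
Part 2: A1 = 196107; w = 196107; squarings mod 1045: 39^1=39, 39^2=476, 39^4=856, 39^8=191, 39^16=951, 39^32=476, 39^64=856, 39^128=191, 39^256=951, 39^512=476, 39^1024=856, 39^2048=191, 39^4096=951, 39^8192=476, 39^16384=856, 39^32768=191, 39^65536=951, 39^131072=476; 39^196107 = 39^1 * 39^2 * 39^8 * 39^512 * 39^1024 * 39^2048 * 39^4096 * 39^8192 * 39^16384 * 39^32768 * 39^131072 = 514 (mod 1045); answer 514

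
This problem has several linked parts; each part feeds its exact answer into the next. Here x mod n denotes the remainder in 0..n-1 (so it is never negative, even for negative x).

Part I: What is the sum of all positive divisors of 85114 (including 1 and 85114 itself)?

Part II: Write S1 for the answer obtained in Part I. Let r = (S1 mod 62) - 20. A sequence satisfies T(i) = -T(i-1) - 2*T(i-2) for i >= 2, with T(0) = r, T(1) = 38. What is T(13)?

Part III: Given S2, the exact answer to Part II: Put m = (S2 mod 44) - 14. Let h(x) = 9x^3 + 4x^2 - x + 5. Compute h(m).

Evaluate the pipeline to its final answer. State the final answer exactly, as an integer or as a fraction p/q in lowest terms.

Part I: 85114 = 2 * 42557; sigma = (1 + 2) * (1 + 42557) = 3 * 42558 = 127674; answer 127674
Part II: S1 = 127674; r = -4; T(2) = -1*(38) - 2*(-4) = -30; iterating: T(2)=-30, T(3)=-46, T(4)=106, T(5)=-14, T(6)=-198, T(7)=226, T(8)=170, T(9)=-622, T(10)=282, T(11)=962, T(12)=-1526, T(13)=-398; answer -398
Part III: S2 = -398; m = 28; 9*(28)^3 + 4*(28)^2 - 1*(28)^1 + 5 = (197568) + (3136) + (-28) + (5) = 200681; answer 200681

200681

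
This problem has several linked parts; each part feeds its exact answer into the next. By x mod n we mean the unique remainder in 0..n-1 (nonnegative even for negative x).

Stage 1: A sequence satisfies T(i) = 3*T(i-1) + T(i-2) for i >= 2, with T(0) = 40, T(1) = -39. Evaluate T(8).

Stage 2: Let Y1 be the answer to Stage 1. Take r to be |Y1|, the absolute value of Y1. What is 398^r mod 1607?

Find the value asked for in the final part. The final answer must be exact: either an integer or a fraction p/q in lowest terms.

Stage 1: T(2) = 3*(-39) + 1*(40) = -77; iterating: T(2)=-77, T(3)=-270, T(4)=-887, T(5)=-2931, T(6)=-9680, T(7)=-31971, T(8)=-105593; answer -105593
Stage 2: Y1 = -105593; r = 105593; squarings mod 1607: 398^1=398, 398^2=918, 398^4=656, 398^8=1267, 398^16=1503, 398^32=1174, 398^64=1077, 398^128=1282, 398^256=1170, 398^512=1343, 398^1024=595, 398^2048=485, 398^4096=603, 398^8192=427, 398^16384=738, 398^32768=1478, 398^65536=571; 398^105593 = 398^1 * 398^8 * 398^16 * 398^32 * 398^64 * 398^1024 * 398^2048 * 398^4096 * 398^32768 * 398^65536 = 944 (mod 1607); answer 944

944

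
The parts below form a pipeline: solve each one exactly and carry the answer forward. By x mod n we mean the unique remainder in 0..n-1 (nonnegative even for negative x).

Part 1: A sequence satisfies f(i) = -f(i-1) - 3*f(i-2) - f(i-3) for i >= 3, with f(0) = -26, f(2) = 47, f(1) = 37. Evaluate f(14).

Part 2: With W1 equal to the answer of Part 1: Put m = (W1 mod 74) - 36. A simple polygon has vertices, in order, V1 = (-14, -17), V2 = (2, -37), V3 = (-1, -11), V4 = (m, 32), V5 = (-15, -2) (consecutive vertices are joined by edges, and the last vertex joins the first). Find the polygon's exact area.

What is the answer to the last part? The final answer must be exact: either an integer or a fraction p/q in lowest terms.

1339/2

Part 1: f(3) = -1*(47) - 3*(37) - 1*(-26) = -132; iterating: f(3)=-132, f(4)=-46, f(5)=395, f(6)=-125, f(7)=-1014, f(8)=994, f(9)=2173, f(10)=-4141, f(11)=-3372, f(12)=13622, f(13)=635, f(14)=-38129; answer -38129
Part 2: W1 = -38129; m = 19; cross terms: (-14*-37 - 2*-17)=552, (2*-11 - -1*-37)=-59, (-1*32 - 19*-11)=177, (19*-2 - -15*32)=442, (-15*-17 - -14*-2)=227; twice the area = |1339| = 1339; area = 1339/2; answer 1339/2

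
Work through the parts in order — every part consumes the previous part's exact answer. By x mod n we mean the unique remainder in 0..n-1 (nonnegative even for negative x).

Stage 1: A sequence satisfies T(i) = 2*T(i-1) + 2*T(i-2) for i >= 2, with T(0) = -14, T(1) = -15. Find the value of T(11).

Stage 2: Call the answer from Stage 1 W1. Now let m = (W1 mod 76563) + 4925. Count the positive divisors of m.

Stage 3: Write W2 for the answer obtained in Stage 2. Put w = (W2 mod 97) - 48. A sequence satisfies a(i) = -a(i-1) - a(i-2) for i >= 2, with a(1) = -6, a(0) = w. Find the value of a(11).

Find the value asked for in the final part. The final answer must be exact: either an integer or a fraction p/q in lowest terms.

50

Stage 1: T(2) = 2*(-15) + 2*(-14) = -58; iterating: T(2)=-58, T(3)=-146, T(4)=-408, T(5)=-1108, T(6)=-3032, T(7)=-8280, T(8)=-22624, T(9)=-61808, T(10)=-168864, T(11)=-461344; answer -461344
Stage 2: W1 = -461344; m = 79522; 79522 = 2 * 39761; number of divisors = (1+1) * (1+1) = 4; answer 4
Stage 3: W2 = 4; w = -44; a(2) = -1*(-6) - 1*(-44) = 50; iterating: a(2)=50, a(3)=-44, a(4)=-6, a(5)=50, a(6)=-44, a(7)=-6, a(8)=50, a(9)=-44, a(10)=-6, a(11)=50; answer 50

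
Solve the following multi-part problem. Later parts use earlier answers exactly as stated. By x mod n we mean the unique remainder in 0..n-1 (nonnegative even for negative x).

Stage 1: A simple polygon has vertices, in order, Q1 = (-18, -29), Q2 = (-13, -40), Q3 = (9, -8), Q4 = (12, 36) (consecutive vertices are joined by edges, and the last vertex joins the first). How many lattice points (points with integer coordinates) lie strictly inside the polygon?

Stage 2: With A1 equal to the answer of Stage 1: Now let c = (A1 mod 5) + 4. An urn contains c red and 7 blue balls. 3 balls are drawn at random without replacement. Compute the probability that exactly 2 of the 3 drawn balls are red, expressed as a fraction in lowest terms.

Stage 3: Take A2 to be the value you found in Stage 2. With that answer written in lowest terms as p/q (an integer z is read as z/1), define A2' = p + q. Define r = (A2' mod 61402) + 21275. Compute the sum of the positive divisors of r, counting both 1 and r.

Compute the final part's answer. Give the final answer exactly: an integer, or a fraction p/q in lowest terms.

45360

Stage 1: cross terms: (-18*-40 - -13*-29)=343, (-13*-8 - 9*-40)=464, (9*36 - 12*-8)=420, (12*-29 - -18*36)=300; twice the area = |1527| = 1527; area = 1527/2; boundary points = 1 + 2 + 1 + 5 = 9; strictly interior points = area - boundary/2 + 1 = 760; answer 760
Stage 2: A1 = 760; c = 4; total draws C(11,3) = 165; favorable C(4,2)*C(7,1) = 42; P = 14/55; answer 14/55
Stage 3: A2 = 14/55; threaded value p + q = 69; r = 21344; 21344 = 2^5 * 23 * 29; sigma = (1 + 2 + 4 + 8 + 16 + 32) * (1 + 23) * (1 + 29) = 63 * 24 * 30 = 45360; answer 45360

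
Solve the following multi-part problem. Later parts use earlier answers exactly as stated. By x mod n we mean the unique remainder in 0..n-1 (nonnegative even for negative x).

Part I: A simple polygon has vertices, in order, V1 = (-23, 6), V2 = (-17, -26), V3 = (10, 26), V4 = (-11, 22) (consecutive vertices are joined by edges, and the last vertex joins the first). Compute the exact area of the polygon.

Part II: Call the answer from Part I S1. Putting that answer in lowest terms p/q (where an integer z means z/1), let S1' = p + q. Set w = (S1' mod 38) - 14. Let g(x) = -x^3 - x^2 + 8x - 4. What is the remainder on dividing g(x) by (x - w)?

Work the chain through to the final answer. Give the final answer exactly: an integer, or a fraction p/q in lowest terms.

-10

Part I: cross terms: (-23*-26 - -17*6)=700, (-17*26 - 10*-26)=-182, (10*22 - -11*26)=506, (-11*6 - -23*22)=440; twice the area = |1464| = 1464; area = 732; answer 732
Part II: S1 = 732; threaded value p + q = 733; w = -3; remainder = value at the root: -1*(-3)^3 - 1*(-3)^2 + 8*(-3)^1 - 4 = (27) + (-9) + (-24) + (-4) = -10; answer -10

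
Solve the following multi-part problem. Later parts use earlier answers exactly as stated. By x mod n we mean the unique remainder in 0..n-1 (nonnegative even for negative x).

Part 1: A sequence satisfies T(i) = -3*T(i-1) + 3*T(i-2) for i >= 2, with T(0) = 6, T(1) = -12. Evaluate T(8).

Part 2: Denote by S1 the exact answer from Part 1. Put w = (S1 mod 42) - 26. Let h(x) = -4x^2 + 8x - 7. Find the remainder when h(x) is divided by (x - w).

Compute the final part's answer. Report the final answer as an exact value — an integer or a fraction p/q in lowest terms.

-327

Part 1: T(2) = -3*(-12) + 3*(6) = 54; iterating: T(2)=54, T(3)=-198, T(4)=756, T(5)=-2862, T(6)=10854, T(7)=-41148, T(8)=156006; answer 156006
Part 2: S1 = 156006; w = -8; remainder = value at the root: -4*(-8)^2 + 8*(-8)^1 - 7 = (-256) + (-64) + (-7) = -327; answer -327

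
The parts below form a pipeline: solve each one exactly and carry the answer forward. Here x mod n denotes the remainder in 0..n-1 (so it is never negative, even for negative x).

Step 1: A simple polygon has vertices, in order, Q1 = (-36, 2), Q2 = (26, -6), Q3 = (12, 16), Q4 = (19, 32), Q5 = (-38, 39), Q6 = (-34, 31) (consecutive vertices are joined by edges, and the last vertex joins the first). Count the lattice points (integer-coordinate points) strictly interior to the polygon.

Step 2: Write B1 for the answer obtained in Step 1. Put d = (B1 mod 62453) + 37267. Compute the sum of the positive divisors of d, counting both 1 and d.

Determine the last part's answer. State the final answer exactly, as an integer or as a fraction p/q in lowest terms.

47052

Step 1: cross terms: (-36*-6 - 26*2)=164, (26*16 - 12*-6)=488, (12*32 - 19*16)=80, (19*39 - -38*32)=1957, (-38*31 - -34*39)=148, (-34*2 - -36*31)=1048; twice the area = |3885| = 3885; area = 3885/2; boundary points = 2 + 2 + 1 + 1 + 4 + 1 = 11; strictly interior points = area - boundary/2 + 1 = 1938; answer 1938
Step 2: B1 = 1938; d = 39205; 39205 = 5 * 7841; sigma = (1 + 5) * (1 + 7841) = 6 * 7842 = 47052; answer 47052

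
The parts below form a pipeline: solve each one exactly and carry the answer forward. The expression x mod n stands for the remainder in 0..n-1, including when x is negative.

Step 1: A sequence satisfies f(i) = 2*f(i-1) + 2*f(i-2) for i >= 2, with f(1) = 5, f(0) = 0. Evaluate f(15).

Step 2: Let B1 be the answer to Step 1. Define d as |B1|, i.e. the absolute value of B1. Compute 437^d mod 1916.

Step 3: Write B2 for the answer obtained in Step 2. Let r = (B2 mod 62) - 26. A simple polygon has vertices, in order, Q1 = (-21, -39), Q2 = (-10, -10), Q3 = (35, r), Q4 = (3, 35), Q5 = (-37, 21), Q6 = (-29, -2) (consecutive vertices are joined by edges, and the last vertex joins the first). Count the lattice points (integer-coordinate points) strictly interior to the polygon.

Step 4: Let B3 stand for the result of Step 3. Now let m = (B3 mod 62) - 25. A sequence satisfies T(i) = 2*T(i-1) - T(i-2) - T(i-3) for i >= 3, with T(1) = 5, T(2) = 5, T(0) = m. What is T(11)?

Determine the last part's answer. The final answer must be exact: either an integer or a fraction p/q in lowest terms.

-380

Step 1: f(2) = 2*(5) + 2*(0) = 10; iterating: f(2)=10, f(3)=30, f(4)=80, f(5)=220, f(6)=600, f(7)=1640, f(8)=4480, f(9)=12240, f(10)=33440, f(11)=91360, f(12)=249600, f(13)=681920, f(14)=1863040, f(15)=5089920; answer 5089920
Step 2: B1 = 5089920; d = 5089920; squarings mod 1916: 437^1=437, 437^2=1285, 437^4=1549, 437^8=569, 437^16=1873, 437^32=1849, 437^64=657, 437^128=549, 437^256=589, 437^512=125, 437^1024=297, 437^2048=73, 437^4096=1497, 437^8192=1205, 437^16384=1613, 437^32768=1757, 437^65536=373, 437^131072=1177, 437^262144=61, 437^524288=1805, 437^1048576=825, 437^2097152=445, 437^4194304=677; 437^5089920 = 437^128 * 437^512 * 437^2048 * 437^8192 * 437^32768 * 437^65536 * 437^262144 * 437^524288 * 437^4194304 = 969 (mod 1916); answer 969
Step 3: B2 = 969; r = 13; cross terms: (-21*-10 - -10*-39)=-180, (-10*13 - 35*-10)=220, (35*35 - 3*13)=1186, (3*21 - -37*35)=1358, (-37*-2 - -29*21)=683, (-29*-39 - -21*-2)=1089; twice the area = |4356| = 4356; area = 2178; boundary points = 1 + 1 + 2 + 2 + 1 + 1 = 8; strictly interior points = area - boundary/2 + 1 = 2175; answer 2175
Step 4: B3 = 2175; m = -20; T(3) = 2*(5) - 1*(5) - 1*(-20) = 25; iterating: T(3)=25, T(4)=40, T(5)=50, T(6)=35, T(7)=-20, T(8)=-125, T(9)=-265, T(10)=-385, T(11)=-380; answer -380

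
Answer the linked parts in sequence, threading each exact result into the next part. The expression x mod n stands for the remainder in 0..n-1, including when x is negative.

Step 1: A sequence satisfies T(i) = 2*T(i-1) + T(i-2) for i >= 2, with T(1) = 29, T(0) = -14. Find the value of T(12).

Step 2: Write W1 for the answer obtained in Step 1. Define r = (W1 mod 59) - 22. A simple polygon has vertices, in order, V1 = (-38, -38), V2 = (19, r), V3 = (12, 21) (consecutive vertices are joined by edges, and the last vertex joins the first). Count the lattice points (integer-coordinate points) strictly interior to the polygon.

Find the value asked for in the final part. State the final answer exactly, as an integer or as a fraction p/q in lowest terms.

881

Step 1: T(2) = 2*(29) + 1*(-14) = 44; iterating: T(2)=44, T(3)=117, T(4)=278, T(5)=673, T(6)=1624, T(7)=3921, T(8)=9466, T(9)=22853, T(10)=55172, T(11)=133197, T(12)=321566; answer 321566
Step 2: W1 = 321566; r = -6; cross terms: (-38*-6 - 19*-38)=950, (19*21 - 12*-6)=471, (12*-38 - -38*21)=342; twice the area = |1763| = 1763; area = 1763/2; boundary points = 1 + 1 + 1 = 3; strictly interior points = area - boundary/2 + 1 = 881; answer 881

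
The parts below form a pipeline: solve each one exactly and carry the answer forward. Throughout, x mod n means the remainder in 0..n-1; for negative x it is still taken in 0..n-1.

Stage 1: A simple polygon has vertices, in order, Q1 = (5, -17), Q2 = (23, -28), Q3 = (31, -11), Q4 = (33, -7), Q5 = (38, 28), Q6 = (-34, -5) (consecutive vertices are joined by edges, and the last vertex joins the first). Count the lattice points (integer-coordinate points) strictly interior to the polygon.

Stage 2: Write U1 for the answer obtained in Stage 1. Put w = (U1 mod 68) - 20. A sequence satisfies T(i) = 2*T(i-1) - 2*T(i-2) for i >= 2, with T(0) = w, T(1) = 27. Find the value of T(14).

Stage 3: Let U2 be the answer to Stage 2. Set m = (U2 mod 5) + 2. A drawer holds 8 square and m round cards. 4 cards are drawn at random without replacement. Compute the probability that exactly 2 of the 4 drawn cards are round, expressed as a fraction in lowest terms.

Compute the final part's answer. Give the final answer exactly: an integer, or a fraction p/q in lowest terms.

Stage 1: cross terms: (5*-28 - 23*-17)=251, (23*-11 - 31*-28)=615, (31*-7 - 33*-11)=146, (33*28 - 38*-7)=1190, (38*-5 - -34*28)=762, (-34*-17 - 5*-5)=603; twice the area = |3567| = 3567; area = 3567/2; boundary points = 1 + 1 + 2 + 5 + 3 + 3 = 15; strictly interior points = area - boundary/2 + 1 = 1777; answer 1777
Stage 2: U1 = 1777; w = -11; T(2) = 2*(27) - 2*(-11) = 76; iterating: T(2)=76, T(3)=98, T(4)=44, T(5)=-108, T(6)=-304, T(7)=-392, T(8)=-176, T(9)=432, T(10)=1216, T(11)=1568, T(12)=704, T(13)=-1728, T(14)=-4864; answer -4864
Stage 3: U2 = -4864; m = 3; total draws C(11,4) = 330; favorable C(3,2)*C(8,2) = 84; P = 14/55; answer 14/55

14/55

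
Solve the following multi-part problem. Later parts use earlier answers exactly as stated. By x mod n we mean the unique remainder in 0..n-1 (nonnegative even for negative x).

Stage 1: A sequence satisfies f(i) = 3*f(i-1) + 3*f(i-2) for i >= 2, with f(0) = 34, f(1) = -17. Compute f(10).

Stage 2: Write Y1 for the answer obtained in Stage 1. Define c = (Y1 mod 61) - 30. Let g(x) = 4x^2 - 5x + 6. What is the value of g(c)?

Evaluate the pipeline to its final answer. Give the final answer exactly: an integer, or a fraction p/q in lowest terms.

27

Stage 1: f(2) = 3*(-17) + 3*(34) = 51; iterating: f(2)=51, f(3)=102, f(4)=459, f(5)=1683, f(6)=6426, f(7)=24327, f(8)=92259, f(9)=349758, f(10)=1326051; answer 1326051
Stage 2: Y1 = 1326051; c = 3; 4*(3)^2 - 5*(3)^1 + 6 = (36) + (-15) + (6) = 27; answer 27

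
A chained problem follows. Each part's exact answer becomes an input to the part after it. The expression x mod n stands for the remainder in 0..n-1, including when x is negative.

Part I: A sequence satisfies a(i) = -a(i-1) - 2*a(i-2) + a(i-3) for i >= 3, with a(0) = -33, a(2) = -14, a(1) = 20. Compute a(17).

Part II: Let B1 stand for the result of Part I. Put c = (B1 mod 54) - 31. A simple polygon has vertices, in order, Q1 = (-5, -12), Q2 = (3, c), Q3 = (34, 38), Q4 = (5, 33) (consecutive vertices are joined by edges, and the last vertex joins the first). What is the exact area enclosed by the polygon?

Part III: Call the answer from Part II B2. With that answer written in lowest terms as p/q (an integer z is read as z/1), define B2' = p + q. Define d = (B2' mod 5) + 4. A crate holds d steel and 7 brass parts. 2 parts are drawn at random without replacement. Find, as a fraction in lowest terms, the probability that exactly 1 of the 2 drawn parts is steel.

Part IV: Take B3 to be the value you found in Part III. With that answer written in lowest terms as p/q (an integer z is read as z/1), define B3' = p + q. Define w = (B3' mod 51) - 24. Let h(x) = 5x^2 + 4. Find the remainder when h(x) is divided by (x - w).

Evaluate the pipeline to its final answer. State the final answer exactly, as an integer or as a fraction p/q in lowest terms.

Part I: a(3) = -1*(-14) - 2*(20) + 1*(-33) = -59; iterating: a(3)=-59, a(4)=107, a(5)=-3, a(6)=-270, a(7)=383, a(8)=154, a(9)=-1190, a(10)=1265, a(11)=1269, a(12)=-4989, a(13)=3716, a(14)=7531, a(15)=-19952, a(16)=8606, a(17)=38829; answer 38829
Part II: B1 = 38829; c = -28; cross terms: (-5*-28 - 3*-12)=176, (3*38 - 34*-28)=1066, (34*33 - 5*38)=932, (5*-12 - -5*33)=105; twice the area = |2279| = 2279; area = 2279/2; answer 2279/2
Part III: B2 = 2279/2; threaded value p + q = 2281; d = 5; total draws C(12,2) = 66; favorable C(5,1)*C(7,1) = 35; P = 35/66; answer 35/66
Part IV: B3 = 35/66; threaded value p + q = 101; w = 26; remainder = value at the root: 5*(26)^2 + 4 = (3380) + (4) = 3384; answer 3384

3384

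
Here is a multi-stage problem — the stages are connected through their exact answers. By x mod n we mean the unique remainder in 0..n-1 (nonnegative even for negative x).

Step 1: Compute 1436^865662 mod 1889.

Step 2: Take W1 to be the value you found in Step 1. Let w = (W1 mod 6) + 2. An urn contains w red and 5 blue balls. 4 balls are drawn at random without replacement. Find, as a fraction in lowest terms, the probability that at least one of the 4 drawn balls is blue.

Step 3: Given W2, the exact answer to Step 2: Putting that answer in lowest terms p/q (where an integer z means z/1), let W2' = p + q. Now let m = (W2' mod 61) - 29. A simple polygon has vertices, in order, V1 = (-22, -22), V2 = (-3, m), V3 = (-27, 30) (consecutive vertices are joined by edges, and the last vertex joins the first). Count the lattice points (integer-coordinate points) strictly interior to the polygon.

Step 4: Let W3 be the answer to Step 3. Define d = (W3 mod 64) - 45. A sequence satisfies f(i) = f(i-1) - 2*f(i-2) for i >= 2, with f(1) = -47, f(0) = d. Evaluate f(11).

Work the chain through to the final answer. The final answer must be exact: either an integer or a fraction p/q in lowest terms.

Step 1: squarings mod 1889: 1436^1=1436, 1436^2=1197, 1436^4=947, 1436^8=1423, 1436^16=1810, 1436^32=574, 1436^64=790, 1436^128=730, 1436^256=202, 1436^512=1135, 1436^1024=1816, 1436^2048=1551, 1436^4096=904, 1436^8192=1168, 1436^16384=366, 1436^32768=1726, 1436^65536=123, 1436^131072=17, 1436^262144=289, 1436^524288=405; 1436^865662 = 1436^2 * 1436^4 * 1436^8 * 1436^16 * 1436^32 * 1436^64 * 1436^256 * 1436^1024 * 1436^4096 * 1436^8192 * 1436^65536 * 1436^262144 * 1436^524288 = 1466 (mod 1889); answer 1466
Step 2: W1 = 1466; w = 4; total draws C(9,4) = 126; complement C(4,4) = 1; favorable 126 - 1 = 125; P = 125/126; answer 125/126
Step 3: W2 = 125/126; threaded value p + q = 251; m = -22; cross terms: (-22*-22 - -3*-22)=418, (-3*30 - -27*-22)=-684, (-27*-22 - -22*30)=1254; twice the area = |988| = 988; area = 494; boundary points = 19 + 4 + 1 = 24; strictly interior points = area - boundary/2 + 1 = 483; answer 483
Step 4: W3 = 483; d = -10; f(2) = 1*(-47) - 2*(-10) = -27; iterating: f(2)=-27, f(3)=67, f(4)=121, f(5)=-13, f(6)=-255, f(7)=-229, f(8)=281, f(9)=739, f(10)=177, f(11)=-1301; answer -1301

-1301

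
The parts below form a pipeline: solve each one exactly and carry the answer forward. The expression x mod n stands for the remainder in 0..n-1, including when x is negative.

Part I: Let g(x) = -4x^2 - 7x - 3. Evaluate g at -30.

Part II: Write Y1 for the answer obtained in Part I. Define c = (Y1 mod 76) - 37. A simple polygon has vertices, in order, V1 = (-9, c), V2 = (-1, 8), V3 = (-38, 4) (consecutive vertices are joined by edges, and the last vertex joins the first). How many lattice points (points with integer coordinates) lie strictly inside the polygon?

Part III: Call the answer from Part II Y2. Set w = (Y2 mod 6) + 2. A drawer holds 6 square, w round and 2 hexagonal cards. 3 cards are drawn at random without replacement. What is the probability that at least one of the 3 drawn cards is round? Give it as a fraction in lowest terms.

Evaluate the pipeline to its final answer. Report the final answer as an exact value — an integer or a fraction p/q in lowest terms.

Part I: -4*(-30)^2 - 7*(-30)^1 - 3 = (-3600) + (210) + (-3) = -3393; answer -3393
Part II: Y1 = -3393; c = -10; cross terms: (-9*8 - -1*-10)=-82, (-1*4 - -38*8)=300, (-38*-10 - -9*4)=416; twice the area = |634| = 634; area = 317; boundary points = 2 + 1 + 1 = 4; strictly interior points = area - boundary/2 + 1 = 316; answer 316
Part III: Y2 = 316; w = 6; total draws C(14,3) = 364; complement C(8,3) = 56; favorable 364 - 56 = 308; P = 11/13; answer 11/13

11/13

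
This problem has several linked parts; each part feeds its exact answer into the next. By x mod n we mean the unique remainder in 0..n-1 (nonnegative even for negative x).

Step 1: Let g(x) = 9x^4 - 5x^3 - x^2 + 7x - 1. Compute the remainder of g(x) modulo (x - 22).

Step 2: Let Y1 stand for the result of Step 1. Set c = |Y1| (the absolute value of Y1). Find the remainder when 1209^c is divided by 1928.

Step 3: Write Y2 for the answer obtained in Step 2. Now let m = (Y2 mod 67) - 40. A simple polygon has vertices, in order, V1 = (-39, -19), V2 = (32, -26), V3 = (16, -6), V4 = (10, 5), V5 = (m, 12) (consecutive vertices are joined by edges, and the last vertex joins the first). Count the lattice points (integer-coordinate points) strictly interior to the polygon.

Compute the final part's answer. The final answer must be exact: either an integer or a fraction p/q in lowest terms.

Step 1: remainder = value at the root: 9*(22)^4 - 5*(22)^3 - 1*(22)^2 + 7*(22)^1 - 1 = (2108304) + (-53240) + (-484) + (154) + (-1) = 2054733; answer 2054733
Step 2: Y1 = 2054733; c = 2054733; squarings mod 1928: 1209^1=1209, 1209^2=257, 1209^4=497, 1209^8=225, 1209^16=497, 1209^32=225, 1209^64=497, 1209^128=225, 1209^256=497, 1209^512=225, 1209^1024=497, 1209^2048=225, 1209^4096=497, 1209^8192=225, 1209^16384=497, 1209^32768=225, 1209^65536=497, 1209^131072=225, 1209^262144=497, 1209^524288=225, 1209^1048576=497; 1209^2054733 = 1209^1 * 1209^4 * 1209^8 * 1209^64 * 1209^512 * 1209^2048 * 1209^4096 * 1209^16384 * 1209^65536 * 1209^131072 * 1209^262144 * 1209^524288 * 1209^1048576 = 177 (mod 1928); answer 177
Step 3: Y2 = 177; m = 3; cross terms: (-39*-26 - 32*-19)=1622, (32*-6 - 16*-26)=224, (16*5 - 10*-6)=140, (10*12 - 3*5)=105, (3*-19 - -39*12)=411; twice the area = |2502| = 2502; area = 1251; boundary points = 1 + 4 + 1 + 7 + 1 = 14; strictly interior points = area - boundary/2 + 1 = 1245; answer 1245

1245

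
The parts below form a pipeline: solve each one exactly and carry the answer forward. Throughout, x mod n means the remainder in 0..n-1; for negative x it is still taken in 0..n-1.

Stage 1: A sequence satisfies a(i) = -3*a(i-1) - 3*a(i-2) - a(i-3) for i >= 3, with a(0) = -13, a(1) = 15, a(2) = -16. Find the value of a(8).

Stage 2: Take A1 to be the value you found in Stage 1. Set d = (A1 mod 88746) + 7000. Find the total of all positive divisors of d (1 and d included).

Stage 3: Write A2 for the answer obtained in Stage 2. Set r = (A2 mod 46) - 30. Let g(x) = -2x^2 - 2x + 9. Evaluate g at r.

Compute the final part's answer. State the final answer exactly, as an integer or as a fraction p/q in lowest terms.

Stage 1: a(3) = -3*(-16) - 3*(15) - 1*(-13) = 16; iterating: a(3)=16, a(4)=-15, a(5)=13, a(6)=-10, a(7)=6, a(8)=-1; answer -1
Stage 2: A1 = -1; d = 95745; 95745 = 3 * 5 * 13 * 491; sigma = (1 + 3) * (1 + 5) * (1 + 13) * (1 + 491) = 4 * 6 * 14 * 492 = 165312; answer 165312
Stage 3: A2 = 165312; r = 4; -2*(4)^2 - 2*(4)^1 + 9 = (-32) + (-8) + (9) = -31; answer -31

-31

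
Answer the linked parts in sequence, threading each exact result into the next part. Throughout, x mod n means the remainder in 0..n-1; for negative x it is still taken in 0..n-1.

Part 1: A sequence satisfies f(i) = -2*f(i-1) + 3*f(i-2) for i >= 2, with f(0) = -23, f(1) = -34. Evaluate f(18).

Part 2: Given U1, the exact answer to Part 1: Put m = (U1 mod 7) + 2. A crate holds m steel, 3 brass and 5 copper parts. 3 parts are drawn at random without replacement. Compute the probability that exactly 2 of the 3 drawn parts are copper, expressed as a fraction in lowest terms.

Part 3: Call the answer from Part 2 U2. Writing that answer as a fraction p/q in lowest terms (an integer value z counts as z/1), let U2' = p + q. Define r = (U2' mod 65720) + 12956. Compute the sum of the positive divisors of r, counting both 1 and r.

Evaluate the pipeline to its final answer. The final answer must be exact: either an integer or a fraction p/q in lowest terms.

Part 1: f(2) = -2*(-34) + 3*(-23) = -1; iterating: f(2)=-1, f(3)=-100, f(4)=197, f(5)=-694, f(6)=1979, f(7)=-6040, f(8)=18017, f(9)=-54154, f(10)=162359, f(11)=-487180, f(12)=1461437, f(13)=-4384414, f(14)=13153139, f(15)=-39459520, f(16)=118378457, f(17)=-355135474, f(18)=1065406319; answer 1065406319
Part 2: U1 = 1065406319; m = 7; total draws C(15,3) = 455; favorable C(5,2)*C(10,1) = 100; P = 20/91; answer 20/91
Part 3: U2 = 20/91; threaded value p + q = 111; r = 13067; 13067 = 73 * 179; sigma = (1 + 73) * (1 + 179) = 74 * 180 = 13320; answer 13320

13320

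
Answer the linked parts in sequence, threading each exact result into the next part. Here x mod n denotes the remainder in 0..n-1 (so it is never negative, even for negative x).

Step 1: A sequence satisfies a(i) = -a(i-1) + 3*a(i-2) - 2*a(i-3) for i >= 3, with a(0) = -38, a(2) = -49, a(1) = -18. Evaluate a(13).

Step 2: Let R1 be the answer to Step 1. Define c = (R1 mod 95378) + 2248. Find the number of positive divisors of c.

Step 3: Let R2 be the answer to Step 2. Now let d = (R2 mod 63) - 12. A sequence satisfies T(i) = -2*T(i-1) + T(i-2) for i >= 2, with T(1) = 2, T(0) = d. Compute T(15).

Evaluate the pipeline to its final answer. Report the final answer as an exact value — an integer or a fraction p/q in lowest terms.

-1306372

Step 1: a(3) = -1*(-49) + 3*(-18) - 2*(-38) = 71; iterating: a(3)=71, a(4)=-182, a(5)=493, a(6)=-1181, a(7)=3024, a(8)=-7553, a(9)=18987, a(10)=-47694, a(11)=119761, a(12)=-300817, a(13)=755488; answer 755488
Step 2: R1 = 755488; c = 90090; 90090 = 2 * 3^2 * 5 * 7 * 11 * 13; number of divisors = (1+1) * (2+1) * (1+1) * (1+1) * (1+1) * (1+1) = 96; answer 96
Step 3: R2 = 96; d = 21; T(2) = -2*(2) + 1*(21) = 17; iterating: T(2)=17, T(3)=-32, T(4)=81, T(5)=-194, T(6)=469, T(7)=-1132, T(8)=2733, T(9)=-6598, T(10)=15929, T(11)=-38456, T(12)=92841, T(13)=-224138, T(14)=541117, T(15)=-1306372; answer -1306372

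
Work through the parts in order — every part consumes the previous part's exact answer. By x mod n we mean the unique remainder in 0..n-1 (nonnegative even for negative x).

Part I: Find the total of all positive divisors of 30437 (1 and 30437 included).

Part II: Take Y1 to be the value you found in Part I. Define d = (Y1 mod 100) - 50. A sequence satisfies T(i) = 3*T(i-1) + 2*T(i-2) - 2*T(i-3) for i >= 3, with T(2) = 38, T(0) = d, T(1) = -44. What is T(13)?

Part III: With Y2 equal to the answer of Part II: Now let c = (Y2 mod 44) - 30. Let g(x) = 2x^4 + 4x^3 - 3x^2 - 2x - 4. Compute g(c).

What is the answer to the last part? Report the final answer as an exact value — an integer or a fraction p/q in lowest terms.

Part I: 30437 = 11 * 2767; sigma = (1 + 11) * (1 + 2767) = 12 * 2768 = 33216; answer 33216
Part II: Y1 = 33216; d = -34; T(3) = 3*(38) + 2*(-44) - 2*(-34) = 94; iterating: T(3)=94, T(4)=446, T(5)=1450, T(6)=5054, T(7)=17170, T(8)=58718, T(9)=200386, T(10)=684254, T(11)=2336098, T(12)=7976030, T(13)=27231778; answer 27231778
Part III: Y2 = 27231778; c = -28; 2*(-28)^4 + 4*(-28)^3 - 3*(-28)^2 - 2*(-28)^1 - 4 = (1229312) + (-87808) + (-2352) + (56) + (-4) = 1139204; answer 1139204

1139204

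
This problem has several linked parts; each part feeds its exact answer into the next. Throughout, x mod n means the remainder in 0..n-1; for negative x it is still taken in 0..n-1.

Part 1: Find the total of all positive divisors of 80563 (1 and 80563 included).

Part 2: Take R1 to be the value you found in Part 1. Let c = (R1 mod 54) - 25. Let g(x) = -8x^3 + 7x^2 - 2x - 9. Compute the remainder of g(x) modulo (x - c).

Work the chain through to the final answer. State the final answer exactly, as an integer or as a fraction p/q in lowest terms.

Part 1: 80563 = 7 * 17 * 677; sigma = (1 + 7) * (1 + 17) * (1 + 677) = 8 * 18 * 678 = 97632; answer 97632
Part 2: R1 = 97632; c = -25; remainder = value at the root: -8*(-25)^3 + 7*(-25)^2 - 2*(-25)^1 - 9 = (125000) + (4375) + (50) + (-9) = 129416; answer 129416

129416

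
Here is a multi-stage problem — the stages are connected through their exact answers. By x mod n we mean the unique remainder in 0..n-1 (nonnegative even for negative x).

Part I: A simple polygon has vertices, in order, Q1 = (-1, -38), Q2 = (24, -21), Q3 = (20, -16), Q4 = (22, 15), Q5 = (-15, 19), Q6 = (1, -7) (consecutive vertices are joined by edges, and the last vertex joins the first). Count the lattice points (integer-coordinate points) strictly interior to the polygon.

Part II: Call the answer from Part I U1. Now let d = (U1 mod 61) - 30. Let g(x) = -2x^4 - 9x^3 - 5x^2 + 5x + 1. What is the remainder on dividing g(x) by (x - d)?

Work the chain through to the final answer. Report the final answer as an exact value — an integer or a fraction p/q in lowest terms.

-566653

Part I: cross terms: (-1*-21 - 24*-38)=933, (24*-16 - 20*-21)=36, (20*15 - 22*-16)=652, (22*19 - -15*15)=643, (-15*-7 - 1*19)=86, (1*-38 - -1*-7)=-45; twice the area = |2305| = 2305; area = 2305/2; boundary points = 1 + 1 + 1 + 1 + 2 + 1 = 7; strictly interior points = area - boundary/2 + 1 = 1150; answer 1150
Part II: U1 = 1150; d = 22; remainder = value at the root: -2*(22)^4 - 9*(22)^3 - 5*(22)^2 + 5*(22)^1 + 1 = (-468512) + (-95832) + (-2420) + (110) + (1) = -566653; answer -566653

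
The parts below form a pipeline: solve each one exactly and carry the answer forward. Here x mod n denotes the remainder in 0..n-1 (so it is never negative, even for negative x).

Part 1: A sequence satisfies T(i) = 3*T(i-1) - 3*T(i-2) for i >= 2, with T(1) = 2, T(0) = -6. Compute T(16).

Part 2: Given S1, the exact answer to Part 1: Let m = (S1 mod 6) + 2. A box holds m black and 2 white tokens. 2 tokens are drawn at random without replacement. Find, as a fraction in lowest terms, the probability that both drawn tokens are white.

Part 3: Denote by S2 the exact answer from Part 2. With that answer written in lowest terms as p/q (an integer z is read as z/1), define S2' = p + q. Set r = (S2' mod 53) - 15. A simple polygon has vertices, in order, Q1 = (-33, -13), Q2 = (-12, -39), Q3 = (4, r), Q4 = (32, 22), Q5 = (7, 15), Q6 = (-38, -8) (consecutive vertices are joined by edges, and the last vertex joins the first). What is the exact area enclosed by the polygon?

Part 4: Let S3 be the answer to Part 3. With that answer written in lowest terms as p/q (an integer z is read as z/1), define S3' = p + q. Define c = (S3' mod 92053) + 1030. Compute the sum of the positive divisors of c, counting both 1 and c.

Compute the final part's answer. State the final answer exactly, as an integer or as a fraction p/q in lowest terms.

Part 1: T(2) = 3*(2) - 3*(-6) = 24; iterating: T(2)=24, T(3)=66, T(4)=126, T(5)=180, T(6)=162, T(7)=-54, T(8)=-648, T(9)=-1782, T(10)=-3402, T(11)=-4860, T(12)=-4374, T(13)=1458, T(14)=17496, T(15)=48114, T(16)=91854; answer 91854
Part 2: S1 = 91854; m = 2; total draws C(4,2) = 6; favorable C(2,2) = 1; P = 1/6; answer 1/6
Part 3: S2 = 1/6; threaded value p + q = 7; r = -8; cross terms: (-33*-39 - -12*-13)=1131, (-12*-8 - 4*-39)=252, (4*22 - 32*-8)=344, (32*15 - 7*22)=326, (7*-8 - -38*15)=514, (-38*-13 - -33*-8)=230; twice the area = |2797| = 2797; area = 2797/2; answer 2797/2
Part 4: S3 = 2797/2; threaded value p + q = 2799; c = 3829; 3829 = 7 * 547; sigma = (1 + 7) * (1 + 547) = 8 * 548 = 4384; answer 4384

4384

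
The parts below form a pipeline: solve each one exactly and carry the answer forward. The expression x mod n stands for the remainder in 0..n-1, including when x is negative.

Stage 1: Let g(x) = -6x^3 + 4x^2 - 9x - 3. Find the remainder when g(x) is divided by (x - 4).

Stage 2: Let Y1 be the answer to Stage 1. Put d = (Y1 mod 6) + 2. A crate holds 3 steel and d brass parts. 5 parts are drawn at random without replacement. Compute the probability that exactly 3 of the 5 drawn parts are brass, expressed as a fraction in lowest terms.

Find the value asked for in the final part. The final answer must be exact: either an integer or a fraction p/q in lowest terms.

Stage 1: remainder = value at the root: -6*(4)^3 + 4*(4)^2 - 9*(4)^1 - 3 = (-384) + (64) + (-36) + (-3) = -359; answer -359
Stage 2: Y1 = -359; d = 3; total draws C(6,5) = 6; favorable C(3,3)*C(3,2) = 3; P = 1/2; answer 1/2

1/2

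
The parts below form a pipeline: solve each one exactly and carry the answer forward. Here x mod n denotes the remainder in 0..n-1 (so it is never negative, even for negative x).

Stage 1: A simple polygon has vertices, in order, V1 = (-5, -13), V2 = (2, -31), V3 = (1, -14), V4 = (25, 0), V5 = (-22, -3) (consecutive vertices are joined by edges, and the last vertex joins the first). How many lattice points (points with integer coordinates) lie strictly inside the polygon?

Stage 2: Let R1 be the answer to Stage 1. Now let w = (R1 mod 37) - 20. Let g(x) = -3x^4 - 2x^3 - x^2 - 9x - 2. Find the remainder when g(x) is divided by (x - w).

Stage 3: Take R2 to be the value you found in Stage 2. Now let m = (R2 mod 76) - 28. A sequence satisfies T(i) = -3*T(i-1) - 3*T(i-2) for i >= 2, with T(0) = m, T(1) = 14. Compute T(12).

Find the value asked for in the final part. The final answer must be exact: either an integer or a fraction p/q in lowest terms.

2916

Stage 1: cross terms: (-5*-31 - 2*-13)=181, (2*-14 - 1*-31)=3, (1*0 - 25*-14)=350, (25*-3 - -22*0)=-75, (-22*-13 - -5*-3)=271; twice the area = |730| = 730; area = 365; boundary points = 1 + 1 + 2 + 1 + 1 = 6; strictly interior points = area - boundary/2 + 1 = 363; answer 363
Stage 2: R1 = 363; w = 10; remainder = value at the root: -3*(10)^4 - 2*(10)^3 - 1*(10)^2 - 9*(10)^1 - 2 = (-30000) + (-2000) + (-100) + (-90) + (-2) = -32192; answer -32192
Stage 3: R2 = -32192; m = 4; T(2) = -3*(14) - 3*(4) = -54; iterating: T(2)=-54, T(3)=120, T(4)=-198, T(5)=234, T(6)=-108, T(7)=-378, T(8)=1458, T(9)=-3240, T(10)=5346, T(11)=-6318, T(12)=2916; answer 2916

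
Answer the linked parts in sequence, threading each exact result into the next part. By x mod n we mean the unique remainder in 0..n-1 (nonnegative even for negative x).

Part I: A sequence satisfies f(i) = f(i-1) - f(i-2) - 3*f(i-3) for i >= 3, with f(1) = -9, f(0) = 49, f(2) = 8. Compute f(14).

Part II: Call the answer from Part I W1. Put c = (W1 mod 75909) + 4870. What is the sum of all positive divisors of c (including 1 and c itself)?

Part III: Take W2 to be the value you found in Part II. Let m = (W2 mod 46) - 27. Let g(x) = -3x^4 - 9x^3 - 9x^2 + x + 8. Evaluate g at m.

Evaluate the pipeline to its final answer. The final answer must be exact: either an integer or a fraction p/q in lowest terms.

Part I: f(3) = 1*(8) - 1*(-9) - 3*(49) = -130; iterating: f(3)=-130, f(4)=-111, f(5)=-5, f(6)=496, f(7)=834, f(8)=353, f(9)=-1969, f(10)=-4824, f(11)=-3914, f(12)=6817, f(13)=25203, f(14)=30128; answer 30128
Part II: W1 = 30128; c = 34998; 34998 = 2 * 3 * 19 * 307; sigma = (1 + 2) * (1 + 3) * (1 + 19) * (1 + 307) = 3 * 4 * 20 * 308 = 73920; answer 73920
Part III: W2 = 73920; m = 17; -3*(17)^4 - 9*(17)^3 - 9*(17)^2 + 1*(17)^1 + 8 = (-250563) + (-44217) + (-2601) + (17) + (8) = -297356; answer -297356

-297356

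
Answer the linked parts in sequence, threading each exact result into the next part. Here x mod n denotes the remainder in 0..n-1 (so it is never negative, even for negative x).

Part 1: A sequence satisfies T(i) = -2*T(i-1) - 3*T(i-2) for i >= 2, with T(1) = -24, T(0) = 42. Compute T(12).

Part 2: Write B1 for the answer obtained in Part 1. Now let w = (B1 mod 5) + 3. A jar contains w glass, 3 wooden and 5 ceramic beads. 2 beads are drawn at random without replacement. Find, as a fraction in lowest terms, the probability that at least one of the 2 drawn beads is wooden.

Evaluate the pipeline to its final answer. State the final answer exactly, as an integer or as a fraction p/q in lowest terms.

36/91

Part 1: T(2) = -2*(-24) - 3*(42) = -78; iterating: T(2)=-78, T(3)=228, T(4)=-222, T(5)=-240, T(6)=1146, T(7)=-1572, T(8)=-294, T(9)=5304, T(10)=-9726, T(11)=3540, T(12)=22098; answer 22098
Part 2: B1 = 22098; w = 6; total draws C(14,2) = 91; complement C(11,2) = 55; favorable 91 - 55 = 36; P = 36/91; answer 36/91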